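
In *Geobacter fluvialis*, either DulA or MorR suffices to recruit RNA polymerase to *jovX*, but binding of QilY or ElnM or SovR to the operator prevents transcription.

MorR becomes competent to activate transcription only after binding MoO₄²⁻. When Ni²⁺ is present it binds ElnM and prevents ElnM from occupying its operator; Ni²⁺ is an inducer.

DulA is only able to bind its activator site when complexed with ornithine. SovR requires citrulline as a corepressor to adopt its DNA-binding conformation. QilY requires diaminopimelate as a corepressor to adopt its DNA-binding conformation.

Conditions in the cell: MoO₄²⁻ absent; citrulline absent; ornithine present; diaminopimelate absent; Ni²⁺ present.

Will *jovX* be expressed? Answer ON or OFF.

Diaminopimelate is absent, so QilY is inactive.
Ornithine is present, so DulA is active.
Ni²⁺ is present, so ElnM is inactive.
MoO₄²⁻ is absent, so MorR is inactive.
Citrulline is absent, so SovR is inactive.
Activator DulA is present, so *jovX* is transcribed.

ON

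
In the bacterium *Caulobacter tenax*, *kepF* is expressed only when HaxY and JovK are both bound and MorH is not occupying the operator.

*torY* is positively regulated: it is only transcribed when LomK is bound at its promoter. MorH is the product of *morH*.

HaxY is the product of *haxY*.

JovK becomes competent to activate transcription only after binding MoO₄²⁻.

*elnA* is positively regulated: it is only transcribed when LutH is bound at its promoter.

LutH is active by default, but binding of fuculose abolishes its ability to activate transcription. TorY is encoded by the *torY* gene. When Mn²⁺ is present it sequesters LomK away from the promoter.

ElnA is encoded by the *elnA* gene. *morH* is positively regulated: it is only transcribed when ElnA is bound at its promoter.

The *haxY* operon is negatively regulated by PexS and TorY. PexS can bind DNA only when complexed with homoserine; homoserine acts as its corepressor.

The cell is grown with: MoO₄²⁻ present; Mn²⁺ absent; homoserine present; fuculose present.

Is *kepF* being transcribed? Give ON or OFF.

OFF

Homoserine is present, so PexS is active.
Mn²⁺ is absent, so LomK is active.
No repressor is bound and LomK is active, so *torY* is transcribed.
So TorY is produced and active.
With repressor PexS bound, *haxY* is not transcribed.
So HaxY is not produced.
MoO₄²⁻ is present, so JovK is active.
Fuculose is present, so LutH is inactive.
Required activator LutH is absent, so *elnA* is not transcribed.
So ElnA is not produced.
Required activator ElnA is absent, so *morH* is not transcribed.
So MorH is not produced.
Required activator HaxY is absent, so *kepF* is not transcribed.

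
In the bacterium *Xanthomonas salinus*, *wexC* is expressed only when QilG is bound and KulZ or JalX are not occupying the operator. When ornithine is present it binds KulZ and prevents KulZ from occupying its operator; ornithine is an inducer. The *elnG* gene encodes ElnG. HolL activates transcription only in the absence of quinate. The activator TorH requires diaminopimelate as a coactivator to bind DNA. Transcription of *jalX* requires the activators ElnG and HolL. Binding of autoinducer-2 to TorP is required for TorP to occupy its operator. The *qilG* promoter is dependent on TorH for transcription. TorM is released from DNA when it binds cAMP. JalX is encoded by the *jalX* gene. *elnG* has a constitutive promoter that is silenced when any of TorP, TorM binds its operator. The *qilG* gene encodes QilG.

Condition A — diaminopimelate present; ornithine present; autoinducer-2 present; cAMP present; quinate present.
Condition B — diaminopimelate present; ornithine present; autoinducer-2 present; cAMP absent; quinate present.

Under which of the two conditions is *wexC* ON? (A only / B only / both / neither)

both

Condition A:
Diaminopimelate is present, so TorH is active.
No repressor is bound and TorH is active, so *qilG* is transcribed.
So QilG is produced and active.
Ornithine is present, so KulZ is inactive.
Autoinducer-2 is present, so TorP is active.
cAMP is present, so TorM is inactive.
With repressor TorP bound, *elnG* is not transcribed.
So ElnG is not produced.
Quinate is present, so HolL is inactive.
Required activator ElnG is absent, so *jalX* is not transcribed.
So JalX is not produced.
No repressor is bound and QilG is active, so *wexC* is transcribed.
→ *wexC* is ON in A.
Condition B:
Diaminopimelate is present, so TorH is active.
No repressor is bound and TorH is active, so *qilG* is transcribed.
So QilG is produced and active.
Ornithine is present, so KulZ is inactive.
Autoinducer-2 is present, so TorP is active.
cAMP is absent, so TorM is active.
With repressor TorP bound, *elnG* is not transcribed.
So ElnG is not produced.
Quinate is present, so HolL is inactive.
Required activator ElnG is absent, so *jalX* is not transcribed.
So JalX is not produced.
No repressor is bound and QilG is active, so *wexC* is transcribed.
→ *wexC* is ON in B.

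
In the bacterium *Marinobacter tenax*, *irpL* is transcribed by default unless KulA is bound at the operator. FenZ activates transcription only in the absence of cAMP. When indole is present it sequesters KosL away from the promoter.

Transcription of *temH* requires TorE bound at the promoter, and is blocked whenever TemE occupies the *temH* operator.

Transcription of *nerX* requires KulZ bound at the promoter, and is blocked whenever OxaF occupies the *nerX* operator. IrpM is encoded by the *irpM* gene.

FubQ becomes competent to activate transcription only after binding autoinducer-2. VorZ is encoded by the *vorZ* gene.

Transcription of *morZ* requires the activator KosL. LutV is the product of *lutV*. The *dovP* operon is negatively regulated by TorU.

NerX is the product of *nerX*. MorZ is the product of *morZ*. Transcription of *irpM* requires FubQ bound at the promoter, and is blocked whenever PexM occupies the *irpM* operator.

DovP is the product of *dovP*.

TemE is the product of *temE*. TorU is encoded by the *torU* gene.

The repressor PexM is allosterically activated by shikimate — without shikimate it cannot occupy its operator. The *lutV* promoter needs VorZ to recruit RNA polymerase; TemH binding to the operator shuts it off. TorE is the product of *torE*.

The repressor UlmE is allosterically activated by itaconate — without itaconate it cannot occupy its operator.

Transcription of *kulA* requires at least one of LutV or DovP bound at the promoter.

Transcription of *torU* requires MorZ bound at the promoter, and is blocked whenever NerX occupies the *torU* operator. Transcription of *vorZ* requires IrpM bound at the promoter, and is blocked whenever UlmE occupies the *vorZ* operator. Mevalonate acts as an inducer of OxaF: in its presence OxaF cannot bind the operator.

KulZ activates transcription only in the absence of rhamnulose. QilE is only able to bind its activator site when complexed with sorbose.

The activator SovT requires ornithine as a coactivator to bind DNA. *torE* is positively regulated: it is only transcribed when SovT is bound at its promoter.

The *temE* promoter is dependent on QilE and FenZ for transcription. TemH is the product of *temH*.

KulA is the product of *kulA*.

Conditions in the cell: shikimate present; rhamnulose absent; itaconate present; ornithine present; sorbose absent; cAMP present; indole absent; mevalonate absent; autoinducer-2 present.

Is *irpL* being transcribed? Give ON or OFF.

ON

Ornithine is present, so SovT is active.
No repressor is bound and SovT is active, so *torE* is transcribed.
So TorE is produced and active.
Sorbose is absent, so QilE is inactive.
cAMP is present, so FenZ is inactive.
Required activator QilE is absent, so *temE* is not transcribed.
So TemE is not produced.
No repressor is bound and TorE is active, so *temH* is transcribed.
So TemH is produced and active.
Itaconate is present, so UlmE is active.
Shikimate is present, so PexM is active.
Autoinducer-2 is present, so FubQ is active.
With repressor PexM bound, *irpM* is not transcribed.
So IrpM is not produced.
With repressor UlmE bound, *vorZ* is not transcribed.
So VorZ is not produced.
With repressor TemH bound, *lutV* is not transcribed.
So LutV is not produced.
Indole is absent, so KosL is active.
No repressor is bound and KosL is active, so *morZ* is transcribed.
So MorZ is produced and active.
Rhamnulose is absent, so KulZ is active.
Mevalonate is absent, so OxaF is active.
With repressor OxaF bound, *nerX* is not transcribed.
So NerX is not produced.
No repressor is bound and MorZ is active, so *torU* is transcribed.
So TorU is produced and active.
With repressor TorU bound, *dovP* is not transcribed.
So DovP is not produced.
No activator is available at the *kulA* promoter, so *kulA* is not transcribed.
So KulA is not produced.
With no repressor bound, *irpL* is transcribed.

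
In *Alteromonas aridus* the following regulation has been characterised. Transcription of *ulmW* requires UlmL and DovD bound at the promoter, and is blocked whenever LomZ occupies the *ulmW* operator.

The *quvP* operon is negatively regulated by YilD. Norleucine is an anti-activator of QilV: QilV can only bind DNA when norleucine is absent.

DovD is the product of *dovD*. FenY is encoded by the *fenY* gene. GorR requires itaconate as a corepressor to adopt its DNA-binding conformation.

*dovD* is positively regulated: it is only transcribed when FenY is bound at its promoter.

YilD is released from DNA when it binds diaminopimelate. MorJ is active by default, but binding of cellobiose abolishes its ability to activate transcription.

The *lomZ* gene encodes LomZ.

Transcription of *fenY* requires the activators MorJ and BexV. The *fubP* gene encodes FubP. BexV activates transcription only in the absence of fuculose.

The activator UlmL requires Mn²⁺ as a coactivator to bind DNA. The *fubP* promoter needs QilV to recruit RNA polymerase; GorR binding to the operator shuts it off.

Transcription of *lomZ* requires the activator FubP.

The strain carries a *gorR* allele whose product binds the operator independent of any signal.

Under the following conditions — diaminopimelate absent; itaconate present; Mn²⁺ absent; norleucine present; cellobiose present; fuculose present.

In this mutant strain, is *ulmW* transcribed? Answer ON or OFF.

OFF

GorR is constitutively active in this strain.
Norleucine is present, so QilV is inactive.
With repressor GorR bound, *fubP* is not transcribed.
So FubP is not produced.
Required activator FubP is absent, so *lomZ* is not transcribed.
So LomZ is not produced.
Mn²⁺ is absent, so UlmL is inactive.
Cellobiose is present, so MorJ is inactive.
Fuculose is present, so BexV is inactive.
Required activator MorJ is absent, so *fenY* is not transcribed.
So FenY is not produced.
Required activator FenY is absent, so *dovD* is not transcribed.
So DovD is not produced.
Required activator UlmL is absent, so *ulmW* is not transcribed.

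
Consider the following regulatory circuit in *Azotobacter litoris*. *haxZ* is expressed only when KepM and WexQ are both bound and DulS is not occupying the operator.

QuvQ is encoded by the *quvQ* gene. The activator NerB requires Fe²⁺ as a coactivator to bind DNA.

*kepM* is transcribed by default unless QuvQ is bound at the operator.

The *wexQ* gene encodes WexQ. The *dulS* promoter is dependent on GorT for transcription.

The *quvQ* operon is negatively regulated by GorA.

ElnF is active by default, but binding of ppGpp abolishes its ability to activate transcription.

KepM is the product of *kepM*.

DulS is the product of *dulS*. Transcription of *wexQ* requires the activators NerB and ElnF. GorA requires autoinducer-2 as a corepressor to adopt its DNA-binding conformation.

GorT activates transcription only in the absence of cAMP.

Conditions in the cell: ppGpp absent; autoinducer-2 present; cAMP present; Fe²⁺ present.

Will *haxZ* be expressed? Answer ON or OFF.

Autoinducer-2 is present, so GorA is active.
With repressor GorA bound, *quvQ* is not transcribed.
So QuvQ is not produced.
With no repressor bound, *kepM* is transcribed.
So KepM is produced and active.
Fe²⁺ is present, so NerB is active.
ppGpp is absent, so ElnF is active.
No repressor is bound and NerB and ElnF are active, so *wexQ* is transcribed.
So WexQ is produced and active.
cAMP is present, so GorT is inactive.
Required activator GorT is absent, so *dulS* is not transcribed.
So DulS is not produced.
No repressor is bound and KepM and WexQ are active, so *haxZ* is transcribed.

ON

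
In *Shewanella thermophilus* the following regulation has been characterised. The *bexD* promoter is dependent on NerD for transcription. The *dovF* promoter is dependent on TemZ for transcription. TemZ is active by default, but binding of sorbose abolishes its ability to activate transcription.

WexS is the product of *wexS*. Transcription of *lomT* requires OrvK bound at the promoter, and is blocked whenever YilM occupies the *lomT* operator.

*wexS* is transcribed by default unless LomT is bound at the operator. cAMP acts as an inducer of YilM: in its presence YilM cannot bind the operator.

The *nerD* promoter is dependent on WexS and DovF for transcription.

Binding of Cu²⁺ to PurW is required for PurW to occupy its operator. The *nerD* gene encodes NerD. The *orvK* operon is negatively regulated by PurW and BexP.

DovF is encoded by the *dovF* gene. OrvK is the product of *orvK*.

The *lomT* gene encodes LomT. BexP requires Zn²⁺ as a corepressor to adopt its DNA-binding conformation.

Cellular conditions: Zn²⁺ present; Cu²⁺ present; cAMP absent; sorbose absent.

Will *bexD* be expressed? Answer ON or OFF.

ON

Cu²⁺ is present, so PurW is active.
Zn²⁺ is present, so BexP is active.
With repressor PurW bound, *orvK* is not transcribed.
So OrvK is not produced.
cAMP is absent, so YilM is active.
With repressor YilM bound, *lomT* is not transcribed.
So LomT is not produced.
With no repressor bound, *wexS* is transcribed.
So WexS is produced and active.
Sorbose is absent, so TemZ is active.
No repressor is bound and TemZ is active, so *dovF* is transcribed.
So DovF is produced and active.
No repressor is bound and WexS and DovF are active, so *nerD* is transcribed.
So NerD is produced and active.
No repressor is bound and NerD is active, so *bexD* is transcribed.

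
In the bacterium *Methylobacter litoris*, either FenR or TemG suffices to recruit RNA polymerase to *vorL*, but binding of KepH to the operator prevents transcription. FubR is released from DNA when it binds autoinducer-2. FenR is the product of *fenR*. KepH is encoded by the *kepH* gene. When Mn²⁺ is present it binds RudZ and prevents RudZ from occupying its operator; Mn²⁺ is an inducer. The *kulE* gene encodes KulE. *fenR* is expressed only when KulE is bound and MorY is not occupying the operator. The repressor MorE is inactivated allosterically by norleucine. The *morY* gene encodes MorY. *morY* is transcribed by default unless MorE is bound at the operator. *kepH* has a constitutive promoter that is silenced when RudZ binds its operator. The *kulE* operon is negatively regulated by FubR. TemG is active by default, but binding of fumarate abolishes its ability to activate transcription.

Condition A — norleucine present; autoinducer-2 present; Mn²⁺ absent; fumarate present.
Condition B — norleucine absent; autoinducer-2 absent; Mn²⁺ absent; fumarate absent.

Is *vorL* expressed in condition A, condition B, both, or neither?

B only

Condition A:
Norleucine is present, so MorE is inactive.
With no repressor bound, *morY* is transcribed.
So MorY is produced and active.
Autoinducer-2 is present, so FubR is inactive.
With no repressor bound, *kulE* is transcribed.
So KulE is produced and active.
With repressor MorY bound, *fenR* is not transcribed.
So FenR is not produced.
Mn²⁺ is absent, so RudZ is active.
With repressor RudZ bound, *kepH* is not transcribed.
So KepH is not produced.
Fumarate is present, so TemG is inactive.
No activator is available at the *vorL* promoter, so *vorL* is not transcribed.
→ *vorL* is OFF in A.
Condition B:
Norleucine is absent, so MorE is active.
With repressor MorE bound, *morY* is not transcribed.
So MorY is not produced.
Autoinducer-2 is absent, so FubR is active.
With repressor FubR bound, *kulE* is not transcribed.
So KulE is not produced.
Required activator KulE is absent, so *fenR* is not transcribed.
So FenR is not produced.
Mn²⁺ is absent, so RudZ is active.
With repressor RudZ bound, *kepH* is not transcribed.
So KepH is not produced.
Fumarate is absent, so TemG is active.
Activator TemG is present, so *vorL* is transcribed.
→ *vorL* is ON in B.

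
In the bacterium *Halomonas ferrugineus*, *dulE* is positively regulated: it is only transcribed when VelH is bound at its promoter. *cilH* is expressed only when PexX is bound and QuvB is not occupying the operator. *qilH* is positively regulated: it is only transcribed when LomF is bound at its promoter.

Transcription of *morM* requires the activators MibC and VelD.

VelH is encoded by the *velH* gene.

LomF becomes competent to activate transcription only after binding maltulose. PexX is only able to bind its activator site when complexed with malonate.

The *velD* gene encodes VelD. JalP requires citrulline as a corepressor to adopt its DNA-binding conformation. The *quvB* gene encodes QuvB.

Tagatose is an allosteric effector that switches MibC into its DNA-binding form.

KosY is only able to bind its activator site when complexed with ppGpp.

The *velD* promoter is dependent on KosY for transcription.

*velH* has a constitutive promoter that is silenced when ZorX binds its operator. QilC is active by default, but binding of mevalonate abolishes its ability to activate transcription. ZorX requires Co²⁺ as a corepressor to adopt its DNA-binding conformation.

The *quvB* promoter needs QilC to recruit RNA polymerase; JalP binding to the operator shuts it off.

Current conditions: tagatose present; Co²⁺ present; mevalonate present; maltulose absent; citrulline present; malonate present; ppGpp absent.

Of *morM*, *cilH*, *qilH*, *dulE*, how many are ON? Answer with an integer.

Tagatose is present, so MibC is active.
ppGpp is absent, so KosY is inactive.
Required activator KosY is absent, so *velD* is not transcribed.
So VelD is not produced.
Required activator VelD is absent, so *morM* is not transcribed.
→ *morM* is OFF.
Citrulline is present, so JalP is active.
Mevalonate is present, so QilC is inactive.
With repressor JalP bound, *quvB* is not transcribed.
So QuvB is not produced.
Malonate is present, so PexX is active.
No repressor is bound and PexX is active, so *cilH* is transcribed.
→ *cilH* is ON.
Maltulose is absent, so LomF is inactive.
Required activator LomF is absent, so *qilH* is not transcribed.
→ *qilH* is OFF.
Co²⁺ is present, so ZorX is active.
With repressor ZorX bound, *velH* is not transcribed.
So VelH is not produced.
Required activator VelH is absent, so *dulE* is not transcribed.
→ *dulE* is OFF.
1 of the 4 genes is transcribed.

1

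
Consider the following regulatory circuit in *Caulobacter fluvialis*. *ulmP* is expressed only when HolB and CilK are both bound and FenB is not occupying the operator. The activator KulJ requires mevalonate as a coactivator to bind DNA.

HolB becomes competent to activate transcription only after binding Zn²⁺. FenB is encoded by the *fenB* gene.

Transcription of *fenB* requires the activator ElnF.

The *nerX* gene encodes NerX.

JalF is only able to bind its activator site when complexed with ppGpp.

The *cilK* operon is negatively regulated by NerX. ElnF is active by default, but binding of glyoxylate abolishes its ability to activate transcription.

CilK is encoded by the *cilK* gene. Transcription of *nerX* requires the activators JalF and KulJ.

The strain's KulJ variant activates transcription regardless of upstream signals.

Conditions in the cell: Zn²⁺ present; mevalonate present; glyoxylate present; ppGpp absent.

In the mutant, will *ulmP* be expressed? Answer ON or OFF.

Glyoxylate is present, so ElnF is inactive.
Required activator ElnF is absent, so *fenB* is not transcribed.
So FenB is not produced.
Zn²⁺ is present, so HolB is active.
ppGpp is absent, so JalF is inactive.
KulJ is constitutively active in this strain.
Required activator JalF is absent, so *nerX* is not transcribed.
So NerX is not produced.
With no repressor bound, *cilK* is transcribed.
So CilK is produced and active.
No repressor is bound and HolB and CilK are active, so *ulmP* is transcribed.

ON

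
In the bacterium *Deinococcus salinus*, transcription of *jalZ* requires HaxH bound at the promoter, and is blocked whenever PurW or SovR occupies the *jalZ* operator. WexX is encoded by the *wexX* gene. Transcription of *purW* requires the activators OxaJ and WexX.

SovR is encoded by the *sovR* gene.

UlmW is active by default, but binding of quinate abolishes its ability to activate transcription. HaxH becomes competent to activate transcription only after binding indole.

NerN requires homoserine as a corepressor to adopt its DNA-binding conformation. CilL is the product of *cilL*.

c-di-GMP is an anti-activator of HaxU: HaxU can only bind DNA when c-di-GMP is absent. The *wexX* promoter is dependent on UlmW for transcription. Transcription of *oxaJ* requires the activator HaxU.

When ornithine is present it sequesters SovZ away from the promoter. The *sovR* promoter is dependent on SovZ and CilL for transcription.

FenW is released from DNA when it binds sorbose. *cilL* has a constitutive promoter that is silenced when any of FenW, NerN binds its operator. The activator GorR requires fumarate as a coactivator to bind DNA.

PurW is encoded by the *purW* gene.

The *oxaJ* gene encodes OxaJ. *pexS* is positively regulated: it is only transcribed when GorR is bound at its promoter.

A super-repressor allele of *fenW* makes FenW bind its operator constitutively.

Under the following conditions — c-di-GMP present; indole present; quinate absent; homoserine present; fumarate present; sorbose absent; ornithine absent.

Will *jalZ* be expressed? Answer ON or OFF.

ON

c-di-GMP is present, so HaxU is inactive.
Required activator HaxU is absent, so *oxaJ* is not transcribed.
So OxaJ is not produced.
Quinate is absent, so UlmW is active.
No repressor is bound and UlmW is active, so *wexX* is transcribed.
So WexX is produced and active.
Required activator OxaJ is absent, so *purW* is not transcribed.
So PurW is not produced.
Indole is present, so HaxH is active.
Ornithine is absent, so SovZ is active.
FenW is constitutively active in this strain.
Homoserine is present, so NerN is active.
With repressor FenW bound, *cilL* is not transcribed.
So CilL is not produced.
Required activator CilL is absent, so *sovR* is not transcribed.
So SovR is not produced.
No repressor is bound and HaxH is active, so *jalZ* is transcribed.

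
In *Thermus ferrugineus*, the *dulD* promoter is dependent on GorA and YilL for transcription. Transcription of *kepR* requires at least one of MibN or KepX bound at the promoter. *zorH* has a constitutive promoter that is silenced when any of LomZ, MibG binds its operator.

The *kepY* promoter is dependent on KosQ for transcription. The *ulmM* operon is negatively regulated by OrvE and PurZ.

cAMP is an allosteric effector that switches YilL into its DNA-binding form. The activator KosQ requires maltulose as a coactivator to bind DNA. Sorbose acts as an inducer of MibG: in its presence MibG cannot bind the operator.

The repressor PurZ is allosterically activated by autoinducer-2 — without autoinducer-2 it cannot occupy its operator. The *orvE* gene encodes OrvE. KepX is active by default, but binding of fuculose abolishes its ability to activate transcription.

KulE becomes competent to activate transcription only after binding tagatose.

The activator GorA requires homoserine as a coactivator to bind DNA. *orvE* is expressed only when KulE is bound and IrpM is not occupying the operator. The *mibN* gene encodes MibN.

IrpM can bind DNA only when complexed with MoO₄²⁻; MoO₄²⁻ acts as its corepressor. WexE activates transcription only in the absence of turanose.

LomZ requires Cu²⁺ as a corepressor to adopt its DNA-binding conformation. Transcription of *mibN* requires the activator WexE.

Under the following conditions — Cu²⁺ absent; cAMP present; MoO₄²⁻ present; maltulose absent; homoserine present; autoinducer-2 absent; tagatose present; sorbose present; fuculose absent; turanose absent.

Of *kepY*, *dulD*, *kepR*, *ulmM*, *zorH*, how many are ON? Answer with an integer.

4

Maltulose is absent, so KosQ is inactive.
Required activator KosQ is absent, so *kepY* is not transcribed.
→ *kepY* is OFF.
Homoserine is present, so GorA is active.
cAMP is present, so YilL is active.
No repressor is bound and GorA and YilL are active, so *dulD* is transcribed.
→ *dulD* is ON.
Turanose is absent, so WexE is active.
No repressor is bound and WexE is active, so *mibN* is transcribed.
So MibN is produced and active.
Fuculose is absent, so KepX is active.
Activator MibN is present, so *kepR* is transcribed.
→ *kepR* is ON.
Tagatose is present, so KulE is active.
MoO₄²⁻ is present, so IrpM is active.
With repressor IrpM bound, *orvE* is not transcribed.
So OrvE is not produced.
Autoinducer-2 is absent, so PurZ is inactive.
With no repressor bound, *ulmM* is transcribed.
→ *ulmM* is ON.
Cu²⁺ is absent, so LomZ is inactive.
Sorbose is present, so MibG is inactive.
With no repressor bound, *zorH* is transcribed.
→ *zorH* is ON.
4 of the 5 genes are transcribed.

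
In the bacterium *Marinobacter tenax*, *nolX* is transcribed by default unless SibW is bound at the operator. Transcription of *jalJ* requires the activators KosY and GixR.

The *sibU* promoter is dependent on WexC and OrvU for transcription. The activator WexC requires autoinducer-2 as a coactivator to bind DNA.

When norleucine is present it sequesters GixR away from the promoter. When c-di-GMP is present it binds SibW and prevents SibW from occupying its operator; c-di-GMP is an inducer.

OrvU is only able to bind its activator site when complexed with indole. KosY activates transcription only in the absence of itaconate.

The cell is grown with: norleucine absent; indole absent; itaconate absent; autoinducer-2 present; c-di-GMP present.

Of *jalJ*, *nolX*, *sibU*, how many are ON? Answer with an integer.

2

Itaconate is absent, so KosY is active.
Norleucine is absent, so GixR is active.
No repressor is bound and KosY and GixR are active, so *jalJ* is transcribed.
→ *jalJ* is ON.
c-di-GMP is present, so SibW is inactive.
With no repressor bound, *nolX* is transcribed.
→ *nolX* is ON.
Autoinducer-2 is present, so WexC is active.
Indole is absent, so OrvU is inactive.
Required activator OrvU is absent, so *sibU* is not transcribed.
→ *sibU* is OFF.
2 of the 3 genes are transcribed.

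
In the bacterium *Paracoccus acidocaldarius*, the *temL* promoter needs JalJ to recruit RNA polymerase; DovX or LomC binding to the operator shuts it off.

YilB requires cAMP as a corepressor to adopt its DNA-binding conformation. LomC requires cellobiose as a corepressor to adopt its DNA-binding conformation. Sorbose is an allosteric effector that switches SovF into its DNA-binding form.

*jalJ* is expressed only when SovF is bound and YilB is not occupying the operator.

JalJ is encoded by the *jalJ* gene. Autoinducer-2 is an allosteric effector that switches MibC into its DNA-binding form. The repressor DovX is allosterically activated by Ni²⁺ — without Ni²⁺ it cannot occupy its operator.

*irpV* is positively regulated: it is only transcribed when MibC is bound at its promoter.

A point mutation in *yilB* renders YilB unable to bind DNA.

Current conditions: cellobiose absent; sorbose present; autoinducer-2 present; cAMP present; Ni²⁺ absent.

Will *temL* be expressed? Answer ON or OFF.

ON

Ni²⁺ is absent, so DovX is inactive.
Cellobiose is absent, so LomC is inactive.
YilB is non-functional in this strain, so it has no effect.
Sorbose is present, so SovF is active.
No repressor is bound and SovF is active, so *jalJ* is transcribed.
So JalJ is produced and active.
No repressor is bound and JalJ is active, so *temL* is transcribed.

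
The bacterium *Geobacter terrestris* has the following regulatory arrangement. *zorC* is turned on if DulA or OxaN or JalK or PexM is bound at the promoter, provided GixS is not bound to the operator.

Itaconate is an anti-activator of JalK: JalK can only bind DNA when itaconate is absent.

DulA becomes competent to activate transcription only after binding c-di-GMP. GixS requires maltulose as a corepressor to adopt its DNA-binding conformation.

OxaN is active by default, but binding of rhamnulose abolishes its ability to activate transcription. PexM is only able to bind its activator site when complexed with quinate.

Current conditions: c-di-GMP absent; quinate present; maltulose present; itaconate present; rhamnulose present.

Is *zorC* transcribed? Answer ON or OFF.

c-di-GMP is absent, so DulA is inactive.
Maltulose is present, so GixS is active.
Rhamnulose is present, so OxaN is inactive.
Itaconate is present, so JalK is inactive.
Quinate is present, so PexM is active.
With repressor GixS bound, *zorC* is not transcribed.

OFF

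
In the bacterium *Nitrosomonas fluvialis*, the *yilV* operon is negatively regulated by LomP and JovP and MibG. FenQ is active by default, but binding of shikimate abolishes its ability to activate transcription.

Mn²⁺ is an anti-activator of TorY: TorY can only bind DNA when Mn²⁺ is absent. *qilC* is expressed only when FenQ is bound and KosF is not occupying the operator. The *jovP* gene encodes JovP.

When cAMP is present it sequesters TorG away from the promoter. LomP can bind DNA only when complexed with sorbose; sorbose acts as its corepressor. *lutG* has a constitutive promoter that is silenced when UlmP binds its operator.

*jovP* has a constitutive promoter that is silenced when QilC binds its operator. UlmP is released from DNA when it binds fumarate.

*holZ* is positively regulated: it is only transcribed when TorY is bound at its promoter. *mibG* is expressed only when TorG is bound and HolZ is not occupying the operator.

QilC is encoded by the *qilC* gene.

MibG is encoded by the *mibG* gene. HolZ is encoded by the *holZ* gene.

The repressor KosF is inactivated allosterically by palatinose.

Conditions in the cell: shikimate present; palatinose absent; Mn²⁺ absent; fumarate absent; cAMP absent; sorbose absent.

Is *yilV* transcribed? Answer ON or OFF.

Sorbose is absent, so LomP is inactive.
Shikimate is present, so FenQ is inactive.
Palatinose is absent, so KosF is active.
With repressor KosF bound, *qilC* is not transcribed.
So QilC is not produced.
With no repressor bound, *jovP* is transcribed.
So JovP is produced and active.
Mn²⁺ is absent, so TorY is active.
No repressor is bound and TorY is active, so *holZ* is transcribed.
So HolZ is produced and active.
cAMP is absent, so TorG is active.
With repressor HolZ bound, *mibG* is not transcribed.
So MibG is not produced.
With repressor JovP bound, *yilV* is not transcribed.

OFF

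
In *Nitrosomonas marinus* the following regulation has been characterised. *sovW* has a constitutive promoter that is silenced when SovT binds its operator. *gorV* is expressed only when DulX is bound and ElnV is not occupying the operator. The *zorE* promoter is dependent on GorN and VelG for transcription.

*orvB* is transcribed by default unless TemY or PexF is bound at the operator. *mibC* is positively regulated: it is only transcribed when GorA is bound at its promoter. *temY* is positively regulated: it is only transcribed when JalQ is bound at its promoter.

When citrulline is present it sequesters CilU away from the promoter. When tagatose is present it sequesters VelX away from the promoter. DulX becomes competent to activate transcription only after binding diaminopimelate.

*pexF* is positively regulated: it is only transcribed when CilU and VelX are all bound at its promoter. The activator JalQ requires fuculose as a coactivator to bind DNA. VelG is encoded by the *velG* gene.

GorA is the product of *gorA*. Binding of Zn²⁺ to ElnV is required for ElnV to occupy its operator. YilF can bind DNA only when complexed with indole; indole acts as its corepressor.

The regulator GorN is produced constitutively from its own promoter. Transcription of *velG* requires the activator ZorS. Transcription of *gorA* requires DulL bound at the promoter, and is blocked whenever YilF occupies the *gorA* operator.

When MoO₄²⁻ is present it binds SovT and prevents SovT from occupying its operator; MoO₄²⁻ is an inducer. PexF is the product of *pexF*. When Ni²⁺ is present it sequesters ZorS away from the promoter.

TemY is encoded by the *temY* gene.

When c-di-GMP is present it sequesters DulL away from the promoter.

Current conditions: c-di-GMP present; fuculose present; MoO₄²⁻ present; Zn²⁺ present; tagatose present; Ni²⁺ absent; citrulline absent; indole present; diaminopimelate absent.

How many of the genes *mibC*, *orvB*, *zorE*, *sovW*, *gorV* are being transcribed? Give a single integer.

2

c-di-GMP is present, so DulL is inactive.
Indole is present, so YilF is active.
With repressor YilF bound, *gorA* is not transcribed.
So GorA is not produced.
Required activator GorA is absent, so *mibC* is not transcribed.
→ *mibC* is OFF.
Fuculose is present, so JalQ is active.
No repressor is bound and JalQ is active, so *temY* is transcribed.
So TemY is produced and active.
Citrulline is absent, so CilU is active.
Tagatose is present, so VelX is inactive.
Required activator VelX is absent, so *pexF* is not transcribed.
So PexF is not produced.
With repressor TemY bound, *orvB* is not transcribed.
→ *orvB* is OFF.
GorN is produced constitutively and is active.
Ni²⁺ is absent, so ZorS is active.
No repressor is bound and ZorS is active, so *velG* is transcribed.
So VelG is produced and active.
No repressor is bound and GorN and VelG are active, so *zorE* is transcribed.
→ *zorE* is ON.
MoO₄²⁻ is present, so SovT is inactive.
With no repressor bound, *sovW* is transcribed.
→ *sovW* is ON.
Diaminopimelate is absent, so DulX is inactive.
Zn²⁺ is present, so ElnV is active.
With repressor ElnV bound, *gorV* is not transcribed.
→ *gorV* is OFF.
2 of the 5 genes are transcribed.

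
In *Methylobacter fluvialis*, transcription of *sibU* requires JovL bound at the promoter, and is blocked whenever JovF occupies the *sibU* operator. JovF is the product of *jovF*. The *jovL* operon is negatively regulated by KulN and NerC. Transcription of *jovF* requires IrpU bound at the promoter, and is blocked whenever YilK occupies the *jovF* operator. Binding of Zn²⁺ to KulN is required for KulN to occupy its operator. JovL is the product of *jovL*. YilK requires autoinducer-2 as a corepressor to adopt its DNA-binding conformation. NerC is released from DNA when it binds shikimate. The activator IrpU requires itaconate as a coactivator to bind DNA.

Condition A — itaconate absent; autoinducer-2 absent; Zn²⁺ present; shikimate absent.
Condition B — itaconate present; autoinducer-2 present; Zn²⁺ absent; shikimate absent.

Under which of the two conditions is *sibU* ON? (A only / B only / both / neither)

neither

Condition A:
Itaconate is absent, so IrpU is inactive.
Autoinducer-2 is absent, so YilK is inactive.
Required activator IrpU is absent, so *jovF* is not transcribed.
So JovF is not produced.
Zn²⁺ is present, so KulN is active.
Shikimate is absent, so NerC is active.
With repressor KulN bound, *jovL* is not transcribed.
So JovL is not produced.
Required activator JovL is absent, so *sibU* is not transcribed.
→ *sibU* is OFF in A.
Condition B:
Itaconate is present, so IrpU is active.
Autoinducer-2 is present, so YilK is active.
With repressor YilK bound, *jovF* is not transcribed.
So JovF is not produced.
Zn²⁺ is absent, so KulN is inactive.
Shikimate is absent, so NerC is active.
With repressor NerC bound, *jovL* is not transcribed.
So JovL is not produced.
Required activator JovL is absent, so *sibU* is not transcribed.
→ *sibU* is OFF in B.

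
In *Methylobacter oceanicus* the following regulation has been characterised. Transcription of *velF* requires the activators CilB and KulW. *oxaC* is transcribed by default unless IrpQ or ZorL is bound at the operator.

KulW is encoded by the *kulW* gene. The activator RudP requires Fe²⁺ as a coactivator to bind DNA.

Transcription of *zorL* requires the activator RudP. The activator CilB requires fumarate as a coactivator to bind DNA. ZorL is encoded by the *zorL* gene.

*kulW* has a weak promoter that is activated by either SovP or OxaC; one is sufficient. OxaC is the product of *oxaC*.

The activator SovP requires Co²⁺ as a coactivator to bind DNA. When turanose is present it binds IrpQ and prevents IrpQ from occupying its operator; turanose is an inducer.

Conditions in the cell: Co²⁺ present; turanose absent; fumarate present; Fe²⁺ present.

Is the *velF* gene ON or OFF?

Fumarate is present, so CilB is active.
Co²⁺ is present, so SovP is active.
Turanose is absent, so IrpQ is active.
Fe²⁺ is present, so RudP is active.
No repressor is bound and RudP is active, so *zorL* is transcribed.
So ZorL is produced and active.
With repressor IrpQ bound, *oxaC* is not transcribed.
So OxaC is not produced.
Activator SovP is present, so *kulW* is transcribed.
So KulW is produced and active.
No repressor is bound and CilB and KulW are active, so *velF* is transcribed.

ON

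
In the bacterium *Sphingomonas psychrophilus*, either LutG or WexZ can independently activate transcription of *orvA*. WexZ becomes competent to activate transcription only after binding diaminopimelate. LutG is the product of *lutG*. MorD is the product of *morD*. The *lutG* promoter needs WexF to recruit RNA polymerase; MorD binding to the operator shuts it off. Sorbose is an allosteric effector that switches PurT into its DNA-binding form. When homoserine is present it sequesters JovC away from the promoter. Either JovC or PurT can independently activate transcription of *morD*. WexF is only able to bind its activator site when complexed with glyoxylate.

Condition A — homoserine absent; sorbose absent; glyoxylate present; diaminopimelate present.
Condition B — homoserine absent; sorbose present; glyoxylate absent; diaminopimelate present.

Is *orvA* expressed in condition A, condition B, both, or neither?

Condition A:
Homoserine is absent, so JovC is active.
Sorbose is absent, so PurT is inactive.
Activator JovC is present, so *morD* is transcribed.
So MorD is produced and active.
Glyoxylate is present, so WexF is active.
With repressor MorD bound, *lutG* is not transcribed.
So LutG is not produced.
Diaminopimelate is present, so WexZ is active.
Activator WexZ is present, so *orvA* is transcribed.
→ *orvA* is ON in A.
Condition B:
Homoserine is absent, so JovC is active.
Sorbose is present, so PurT is active.
Activator JovC is present, so *morD* is transcribed.
So MorD is produced and active.
Glyoxylate is absent, so WexF is inactive.
With repressor MorD bound, *lutG* is not transcribed.
So LutG is not produced.
Diaminopimelate is present, so WexZ is active.
Activator WexZ is present, so *orvA* is transcribed.
→ *orvA* is ON in B.

both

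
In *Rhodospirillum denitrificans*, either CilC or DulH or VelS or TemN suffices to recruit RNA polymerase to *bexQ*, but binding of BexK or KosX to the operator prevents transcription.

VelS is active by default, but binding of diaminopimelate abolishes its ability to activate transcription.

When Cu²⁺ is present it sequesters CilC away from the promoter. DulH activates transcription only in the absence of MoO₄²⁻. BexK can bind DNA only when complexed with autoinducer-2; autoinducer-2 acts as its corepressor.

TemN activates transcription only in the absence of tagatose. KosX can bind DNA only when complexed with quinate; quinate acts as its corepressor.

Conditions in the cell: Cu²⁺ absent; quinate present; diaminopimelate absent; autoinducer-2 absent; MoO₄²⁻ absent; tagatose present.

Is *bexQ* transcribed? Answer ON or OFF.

Cu²⁺ is absent, so CilC is active.
MoO₄²⁻ is absent, so DulH is active.
Diaminopimelate is absent, so VelS is active.
Autoinducer-2 is absent, so BexK is inactive.
Tagatose is present, so TemN is inactive.
Quinate is present, so KosX is active.
With repressor KosX bound, *bexQ* is not transcribed.

OFF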